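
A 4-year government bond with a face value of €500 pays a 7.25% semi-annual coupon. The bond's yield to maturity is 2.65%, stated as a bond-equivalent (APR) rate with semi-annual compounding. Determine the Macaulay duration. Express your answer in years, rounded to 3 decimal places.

Periodic yield y = 0.01325. Discount each cash flow and weight by its period:
  t   CF        PV=CF/(1+0.01325)^t    t·PV
  1       18.125        17.8880        17.8880
  2       18.125        17.6541        35.3081
  3       18.125        17.4232        52.2696
  4       18.125        17.1954        68.7815
  5       18.125        16.9705        84.8526
  6       18.125        16.7486       100.4916
  7       18.125        16.5296       115.7070
  8      518.125       466.3389     3,730.7112
  Σ                    586.7482     4,206.0096
Price P = Σ PV = 586.7482.
Macaulay duration = Σ(t·PV) / P = 4,206.0096 / 586.7482 = 7.16834 half-year periods.
In years: 7.16834 / 2 = 3.58417 years.

3.584 years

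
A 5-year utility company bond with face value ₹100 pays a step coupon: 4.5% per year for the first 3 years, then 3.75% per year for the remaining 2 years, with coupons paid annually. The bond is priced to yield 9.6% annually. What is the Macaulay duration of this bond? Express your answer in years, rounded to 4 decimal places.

4.5332 years

Periodic yield y = 0.096. Discount each cash flow and weight by its year:
  t   CF        PV=CF/(1+0.096)^t    t·PV
  1         4.50         4.1058         4.1058
  2         4.50         3.7462         7.4924
  3         4.50         3.4181        10.2542
  4         3.75         2.5989        10.3956
  5       103.75        65.6048       328.0238
  Σ                     79.4738       360.2718
Price P = Σ PV = 79.4738.
Macaulay duration = Σ(t·PV) / P = 360.2718 / 79.4738 = 4.53322 years.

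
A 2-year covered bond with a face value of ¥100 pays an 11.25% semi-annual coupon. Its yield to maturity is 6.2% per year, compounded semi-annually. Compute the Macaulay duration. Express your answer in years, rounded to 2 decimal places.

1.85 years

Periodic yield y = 0.031. Discount each cash flow and weight by its period:
  t   CF        PV=CF/(1+0.031)^t    t·PV
  1        5.625         5.4559         5.4559
  2        5.625         5.2918        10.5836
  3        5.625         5.1327        15.3981
  4      105.625        93.4829       373.9315
  Σ                    109.3633       405.3691
Price P = Σ PV = 109.3633.
Macaulay duration = Σ(t·PV) / P = 405.3691 / 109.3633 = 3.70663 half-year periods.
In years: 3.70663 / 2 = 1.85331 years.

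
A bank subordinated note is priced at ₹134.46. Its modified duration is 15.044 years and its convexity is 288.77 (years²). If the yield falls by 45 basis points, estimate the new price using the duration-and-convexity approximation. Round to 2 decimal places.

₹143.96

Duration effect: -D_mod·Δy = -15.044 × (-0.0045) = +0.067698
Convexity effect: ½·C·(Δy)² = 0.5 × 288.77 × (-0.0045)² = +0.00292379625
ΔP/P ≈ +0.067698 + 0.00292379625 = +0.07062179625
New price ≈ 134.46 × (1 + 0.07062179625) = 143.955806723775.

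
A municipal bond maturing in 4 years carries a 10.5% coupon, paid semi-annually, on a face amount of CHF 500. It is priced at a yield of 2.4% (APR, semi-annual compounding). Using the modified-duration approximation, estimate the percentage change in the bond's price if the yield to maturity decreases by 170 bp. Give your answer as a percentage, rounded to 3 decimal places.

Periodic yield y = 0.012. Modified duration first:
  t   CF        PV=CF/(1+0.012)^t    t·PV
  1        26.25        25.9387        25.9387
  2        26.25        25.6312        51.2623
  3        26.25        25.3272        75.9817
  4        26.25        25.0269       100.1076
  5        26.25        24.7301       123.6507
  6        26.25        24.4369       146.6214
  7        26.25        24.1471       169.0300
  8       526.25       478.3525     3,826.8197
  Σ                    653.5907     4,519.4122
P = 653.5907; D_Mac = 6.91474 half-year periods = 3.45737 yrs; D_mod = 3.45737/(1+0.012) = 3.41638 yrs.
ΔP/P ≈ -D_mod · Δy = -3.41638 × (-0.017) = +0.058078 = +5.8078%.

+5.808%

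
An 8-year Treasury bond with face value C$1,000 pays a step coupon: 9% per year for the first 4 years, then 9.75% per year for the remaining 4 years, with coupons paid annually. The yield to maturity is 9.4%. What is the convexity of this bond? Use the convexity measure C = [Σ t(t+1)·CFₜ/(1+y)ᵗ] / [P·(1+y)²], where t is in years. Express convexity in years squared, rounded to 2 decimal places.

40.62

With y = 0.094:
  t   CF        PV=CF/(1+0.094)^t    t·PV        t(t+1)·PV
  1        90.00        82.2669        82.2669         164.5338
  2        90.00        75.1983       150.3965         451.1896
  3        90.00        68.7370       206.2110         824.8439
  4        90.00        62.8309       251.3236       1,256.6178
  5        97.50        62.2183       311.0914       1,866.5484
  6        97.50        56.8723       341.2337       2,388.6360
  7        97.50        51.9856       363.8995       2,911.1956
  8     1,097.50       534.8918     4,279.1345      38,512.2107
  Σ                    995.0011     5,985.5571      48,375.7760
P = 995.0011.
Convexity = Σ t(t+1)·PV / [P·(1+y)²] = 48,375.7760 / (995.0011 × 1.196836) = 40.62279.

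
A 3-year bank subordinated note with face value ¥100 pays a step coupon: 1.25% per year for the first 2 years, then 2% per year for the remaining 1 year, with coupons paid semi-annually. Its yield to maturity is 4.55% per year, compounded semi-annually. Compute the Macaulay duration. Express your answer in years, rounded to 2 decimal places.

Periodic yield y = 0.02275. Discount each cash flow and weight by its period:
  t   CF        PV=CF/(1+0.02275)^t    t·PV
  1        0.625         0.6111         0.6111
  2        0.625         0.5975         1.1950
  3        0.625         0.5842         1.7526
  4        0.625         0.5712         2.2849
  5        1.000         0.8936         4.4681
  6      101.000        88.2479       529.4875
  Σ                     91.5056       539.7992
Price P = Σ PV = 91.5056.
Macaulay duration = Σ(t·PV) / P = 539.7992 / 91.5056 = 5.89909 half-year periods.
In years: 5.89909 / 2 = 2.94954 years.

2.95 years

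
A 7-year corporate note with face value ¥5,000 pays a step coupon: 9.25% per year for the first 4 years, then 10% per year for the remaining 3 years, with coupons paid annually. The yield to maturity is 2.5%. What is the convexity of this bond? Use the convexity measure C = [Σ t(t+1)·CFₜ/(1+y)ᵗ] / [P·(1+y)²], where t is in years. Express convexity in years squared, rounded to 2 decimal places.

40.43

With y = 0.025:
  t   CF        PV=CF/(1+0.025)^t    t·PV        t(t+1)·PV
  1       462.50       451.2195       451.2195         902.4390
  2       462.50       440.2142       880.4283       2,641.2849
  3       462.50       429.4772     1,288.4317       5,153.7267
  4       462.50       419.0022     1,676.0087       8,380.0435
  5       500.00       441.9271     2,209.6357      13,257.8143
  6       500.00       431.1484     2,586.8906      18,108.2342
  7     5,500.00     4,626.9588    32,388.7116     259,109.6924
  Σ                  7,239.9474    41,481.3261     307,553.2351
P = 7,239.9474.
Convexity = Σ t(t+1)·PV / [P·(1+y)²] = 307,553.2351 / (7,239.9474 × 1.050625) = 40.43311.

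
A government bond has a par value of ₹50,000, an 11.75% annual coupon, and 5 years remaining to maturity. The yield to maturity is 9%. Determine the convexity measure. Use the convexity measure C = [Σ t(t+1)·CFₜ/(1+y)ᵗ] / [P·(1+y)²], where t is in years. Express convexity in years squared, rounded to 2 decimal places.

19.28

With y = 0.09:
  t   CF        PV=CF/(1+0.09)^t    t·PV        t(t+1)·PV
  1     5,875.00     5,389.9083     5,389.9083      10,779.8165
  2     5,875.00     4,944.8700     9,889.7399      29,669.2198
  3     5,875.00     4,536.5779    13,609.7338      54,438.9353
  4     5,875.00     4,161.9981    16,647.9925      83,239.9623
  5    55,875.00    36,314.9162   181,574.5810   1,089,447.4863
  Σ                 55,348.2705   227,111.9555   1,267,575.4202
P = 55,348.2705.
Convexity = Σ t(t+1)·PV / [P·(1+y)²] = 1,267,575.4202 / (55,348.2705 × 1.188100) = 19.27599.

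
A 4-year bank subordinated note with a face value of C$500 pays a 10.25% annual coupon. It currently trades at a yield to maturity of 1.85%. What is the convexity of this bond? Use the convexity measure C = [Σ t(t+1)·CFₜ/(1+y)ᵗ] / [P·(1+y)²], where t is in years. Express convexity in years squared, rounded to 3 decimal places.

16.382

With y = 0.0185:
  t   CF        PV=CF/(1+0.0185)^t    t·PV        t(t+1)·PV
  1        51.25        50.3191        50.3191         100.6382
  2        51.25        49.4051        98.8102         296.4306
  3        51.25        48.5077       145.5231         582.0925
  4       551.25       512.2765     2,049.1062      10,245.5308
  Σ                    660.5085     2,343.7586      11,224.6922
P = 660.5085.
Convexity = Σ t(t+1)·PV / [P·(1+y)²] = 11,224.6922 / (660.5085 × 1.037342) = 16.38227.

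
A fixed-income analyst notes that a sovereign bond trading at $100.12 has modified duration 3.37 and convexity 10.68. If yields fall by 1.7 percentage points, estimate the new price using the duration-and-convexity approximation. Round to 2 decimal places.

Duration effect: -D_mod·Δy = -3.37 × (-0.017) = +0.057290
Convexity effect: ½·C·(Δy)² = 0.5 × 10.68 × (-0.017)² = +0.00154326
ΔP/P ≈ +0.057290 + 0.00154326 = +0.05883326
New price ≈ 100.12 × (1 + 0.05883326) = 106.0103859912.

$106.01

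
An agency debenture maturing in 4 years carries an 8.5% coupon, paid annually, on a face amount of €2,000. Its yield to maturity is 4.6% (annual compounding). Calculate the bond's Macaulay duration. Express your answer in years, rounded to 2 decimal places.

3.58 years

Periodic yield y = 0.046. Discount each cash flow and weight by its year:
  t   CF        PV=CF/(1+0.046)^t    t·PV
  1       170.00       162.5239       162.5239
  2       170.00       155.3766       310.7532
  3       170.00       148.5436       445.6307
  4     2,170.00     1,812.7295     7,250.9179
  Σ                  2,279.1735     8,169.8257
Price P = Σ PV = 2,279.1735.
Macaulay duration = Σ(t·PV) / P = 8,169.8257 / 2,279.1735 = 3.58456 years.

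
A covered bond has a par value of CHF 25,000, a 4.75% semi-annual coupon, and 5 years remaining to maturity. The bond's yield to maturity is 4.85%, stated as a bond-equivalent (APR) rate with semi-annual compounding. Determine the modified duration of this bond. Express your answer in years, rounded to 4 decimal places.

4.4010 years

Periodic yield y = 0.02425. First find Macaulay duration:
  t   CF        PV=CF/(1+0.02425)^t    t·PV
  1       593.75       579.6925       579.6925
  2       593.75       565.9677     1,131.9355
  3       593.75       552.5680     1,657.7039
  4       593.75       539.4854     2,157.9418
  5       593.75       526.7127     2,633.5633
  6       593.75       514.2423     3,085.4537
  7       593.75       502.0672     3,514.4701
  8       593.75       490.1803     3,921.4423
  9       593.75       478.5748     4,307.1736
  10   25,593.75    20,140.6831   201,406.8315
  Σ                 24,890.1740   224,396.2082
P = 24,890.1740; Macaulay duration = 224,396.2082 / 24,890.1740 = 9.01545 half-year periods = 4.50773 years.
Modified duration = D_Mac / (1 + y) = 4.50773 / 1.02425 = 4.40100 years.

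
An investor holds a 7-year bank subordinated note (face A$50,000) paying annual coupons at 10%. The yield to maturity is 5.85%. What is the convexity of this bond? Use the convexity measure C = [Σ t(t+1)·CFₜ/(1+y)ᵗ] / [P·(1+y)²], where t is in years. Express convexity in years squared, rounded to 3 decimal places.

36.159

With y = 0.0585:
  t   CF        PV=CF/(1+0.0585)^t    t·PV        t(t+1)·PV
  1     5,000.00     4,723.6656     4,723.6656       9,447.3311
  2     5,000.00     4,462.6033     8,925.2065      26,775.6196
  3     5,000.00     4,215.9691    12,647.9072      50,591.6290
  4     5,000.00     3,982.9656    15,931.8624      79,659.3119
  5     5,000.00     3,762.8395    18,814.1974     112,885.1845
  6     5,000.00     3,554.8791    21,329.2744     149,304.9205
  7    55,000.00    36,942.5316   258,597.7209   2,068,781.7673
  Σ                 61,645.4536   340,969.8344   2,497,445.7640
P = 61,645.4536.
Convexity = Σ t(t+1)·PV / [P·(1+y)²] = 2,497,445.7640 / (61,645.4536 × 1.120422) = 36.15874.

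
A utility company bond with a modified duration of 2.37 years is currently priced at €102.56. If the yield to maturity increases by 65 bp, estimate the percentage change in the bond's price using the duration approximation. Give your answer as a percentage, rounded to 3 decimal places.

Duration approximation: ΔP/P ≈ -D_mod · Δy = -2.37 × (+0.0065) = -0.015405.
As a percentage: -1.5405%.

-1.541%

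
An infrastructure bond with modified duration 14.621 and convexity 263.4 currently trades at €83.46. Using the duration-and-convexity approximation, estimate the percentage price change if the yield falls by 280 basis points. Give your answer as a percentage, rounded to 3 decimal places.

Duration effect: -D_mod·Δy = -14.621 × (-0.028) = +0.409388
Convexity effect: ½·C·(Δy)² = 0.5 × 263.4 × (-0.028)² = +0.1032528
ΔP/P ≈ +0.409388 + 0.1032528 = +0.5126408
= +51.26408%.

+51.264%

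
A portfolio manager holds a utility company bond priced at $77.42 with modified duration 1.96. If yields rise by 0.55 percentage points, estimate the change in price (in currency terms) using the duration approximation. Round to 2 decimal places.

-$0.83

Duration approximation: ΔP/P ≈ -D_mod · Δy = -1.96 × (+0.0055) = -0.010780.
ΔP ≈ 77.42 × (-0.010780) = -0.8345876.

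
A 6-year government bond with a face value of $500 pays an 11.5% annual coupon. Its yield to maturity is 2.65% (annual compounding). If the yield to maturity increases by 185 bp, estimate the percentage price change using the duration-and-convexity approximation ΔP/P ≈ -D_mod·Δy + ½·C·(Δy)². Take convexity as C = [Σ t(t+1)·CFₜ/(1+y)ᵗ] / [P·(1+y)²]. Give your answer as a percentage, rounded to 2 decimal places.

-8.33%

With y = 0.0265:
  t   CF        PV=CF/(1+0.0265)^t    t·PV        t(t+1)·PV
  1        57.50        56.0156        56.0156         112.0312
  2        57.50        54.5695       109.1390         327.4170
  3        57.50        53.1607       159.4822         637.9288
  4        57.50        51.7883       207.1534       1,035.7669
  5        57.50        50.4514       252.2569       1,513.5415
  6       557.50       476.5310     2,859.1859      20,014.3016
  Σ                    742.5165     3,643.2330      23,640.9870
P = 742.5165; D_Mac = 4.90660 yrs; D_mod = 4.77993 yrs; C = 30.21632.
Duration effect: -4.77993 × (+0.0185) = -0.088429
Convexity effect: 0.5 × 30.21632 × (0.0185)² = +0.0051708
ΔP/P ≈ -0.088429 + 0.0051708 = -0.083258 = -8.3258%.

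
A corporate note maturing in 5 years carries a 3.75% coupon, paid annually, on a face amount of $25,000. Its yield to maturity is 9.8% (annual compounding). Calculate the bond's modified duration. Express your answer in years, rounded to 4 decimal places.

4.1840 years

Periodic yield y = 0.098. First find Macaulay duration:
  t   CF        PV=CF/(1+0.098)^t    t·PV
  1       937.50       853.8251       853.8251
  2       937.50       777.6185     1,555.2370
  3       937.50       708.2136     2,124.6408
  4       937.50       645.0033     2,580.0131
  5    25,937.50    16,252.3592    81,261.7962
  Σ                 19,237.0198    88,375.5123
P = 19,237.0198; Macaulay duration = 88,375.5123 / 19,237.0198 = 4.59403 years.
Modified duration = D_Mac / (1 + y) = 4.59403 / 1.098 = 4.18400 years.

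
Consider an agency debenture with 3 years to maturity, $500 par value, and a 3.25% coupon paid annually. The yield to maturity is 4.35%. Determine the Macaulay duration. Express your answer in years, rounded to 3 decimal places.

2.905 years

Periodic yield y = 0.0435. Discount each cash flow and weight by its year:
  t   CF        PV=CF/(1+0.0435)^t    t·PV
  1        16.25        15.5726        15.5726
  2        16.25        14.9234        29.8468
  3       516.25       454.3418     1,363.0254
  Σ                    484.8378     1,408.4449
Price P = Σ PV = 484.8378.
Macaulay duration = Σ(t·PV) / P = 1,408.4449 / 484.8378 = 2.90498 years.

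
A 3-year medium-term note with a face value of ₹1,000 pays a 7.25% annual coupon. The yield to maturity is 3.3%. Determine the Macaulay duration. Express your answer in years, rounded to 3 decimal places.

2.813 years

Periodic yield y = 0.033. Discount each cash flow and weight by its year:
  t   CF        PV=CF/(1+0.033)^t    t·PV
  1        72.50        70.1839        70.1839
  2        72.50        67.9418       135.8837
  3     1,072.50       972.9630     2,918.8891
  Σ                  1,111.0888     3,124.9567
Price P = Σ PV = 1,111.0888.
Macaulay duration = Σ(t·PV) / P = 3,124.9567 / 1,111.0888 = 2.81252 years.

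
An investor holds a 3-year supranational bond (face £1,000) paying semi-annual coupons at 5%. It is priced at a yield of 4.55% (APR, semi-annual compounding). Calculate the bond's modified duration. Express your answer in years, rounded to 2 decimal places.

2.76 years

Periodic yield y = 0.02275. First find Macaulay duration:
  t   CF        PV=CF/(1+0.02275)^t    t·PV
  1        25.00        24.4439        24.4439
  2        25.00        23.9002        47.8003
  3        25.00        23.3685        70.1056
  4        25.00        22.8487        91.3949
  5        25.00        22.3405       111.7024
  6     1,025.00       895.5853     5,373.5116
  Σ                  1,012.4871     5,718.9587
P = 1,012.4871; Macaulay duration = 5,718.9587 / 1,012.4871 = 5.64843 half-year periods = 2.82421 years.
Modified duration = D_Mac / (1 + y) = 2.82421 / 1.02275 = 2.76139 years.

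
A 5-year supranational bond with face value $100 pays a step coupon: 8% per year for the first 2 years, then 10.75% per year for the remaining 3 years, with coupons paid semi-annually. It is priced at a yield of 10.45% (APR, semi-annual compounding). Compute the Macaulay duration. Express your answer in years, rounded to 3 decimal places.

4.142 years

Periodic yield y = 0.05225. Discount each cash flow and weight by its period:
  t   CF        PV=CF/(1+0.05225)^t    t·PV
  1        4.000         3.8014         3.8014
  2        4.000         3.6126         7.2252
  3        4.000         3.4332        10.2997
  4        4.000         3.2628        13.0510
  5        5.375         4.1666        20.8331
  6        5.375         3.9597        23.7583
  7        5.375         3.7631        26.3417
  8        5.375         3.5762        28.6099
  9        5.375         3.3987        30.5880
  10     105.375        63.3211       633.2107
  Σ                     96.2954       797.7191
Price P = Σ PV = 96.2954.
Macaulay duration = Σ(t·PV) / P = 797.7191 / 96.2954 = 8.28408 half-year periods.
In years: 8.28408 / 2 = 4.14204 years.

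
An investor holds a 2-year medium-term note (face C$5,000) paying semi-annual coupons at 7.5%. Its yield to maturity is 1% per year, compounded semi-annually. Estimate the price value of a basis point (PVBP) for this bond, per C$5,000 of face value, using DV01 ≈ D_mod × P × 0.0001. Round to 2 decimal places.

Periodic yield y = 0.005.
  t   CF        PV=CF/(1+0.005)^t    t·PV
  1       187.50       186.5672       186.5672
  2       187.50       185.6390       371.2779
  3       187.50       184.7154       554.1462
  4     5,187.50     5,085.0340    20,340.1361
  Σ                  5,641.9555    21,452.1274
P = 5,641.9555; D_Mac = 3.80225 half-year periods = 1.90113 yrs; D_mod = 1.89167 yrs.
DV01 ≈ 1.89167 × 5,641.9555 × 0.0001 = 1.067270.

C$1.07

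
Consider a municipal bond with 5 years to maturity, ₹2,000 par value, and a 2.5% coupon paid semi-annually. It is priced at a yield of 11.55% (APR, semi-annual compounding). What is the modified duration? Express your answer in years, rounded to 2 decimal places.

Periodic yield y = 0.05775. First find Macaulay duration:
  t   CF        PV=CF/(1+0.05775)^t    t·PV
  1        25.00        23.6351        23.6351
  2        25.00        22.3447        44.6893
  3        25.00        21.1247        63.3742
  4        25.00        19.9714        79.8855
  5        25.00        18.8810        94.4050
  6        25.00        17.8501       107.1009
  7        25.00        16.8756       118.1291
  8        25.00        15.9542       127.6338
  9        25.00        15.0832       135.7486
  10    2,025.00     1,155.0338    11,550.3378
  Σ                  1,326.7537    12,344.9392
P = 1,326.7537; Macaulay duration = 12,344.9392 / 1,326.7537 = 9.30462 half-year periods = 4.65231 years.
Modified duration = D_Mac / (1 + y) = 4.65231 / 1.05775 = 4.39831 years.

4.40 years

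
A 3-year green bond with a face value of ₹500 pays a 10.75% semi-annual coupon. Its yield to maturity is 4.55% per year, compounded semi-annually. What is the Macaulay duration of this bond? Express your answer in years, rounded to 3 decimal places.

Periodic yield y = 0.02275. Discount each cash flow and weight by its period:
  t   CF        PV=CF/(1+0.02275)^t    t·PV
  1       26.875        26.2772        26.2772
  2       26.875        25.6927        51.3854
  3       26.875        25.1212        75.3635
  4       26.875        24.5624        98.2495
  5       26.875        24.0160       120.0801
  6      526.875       460.3527     2,762.1160
  Σ                    586.0221     3,133.4717
Price P = Σ PV = 586.0221.
Macaulay duration = Σ(t·PV) / P = 3,133.4717 / 586.0221 = 5.34702 half-year periods.
In years: 5.34702 / 2 = 2.67351 years.

2.674 years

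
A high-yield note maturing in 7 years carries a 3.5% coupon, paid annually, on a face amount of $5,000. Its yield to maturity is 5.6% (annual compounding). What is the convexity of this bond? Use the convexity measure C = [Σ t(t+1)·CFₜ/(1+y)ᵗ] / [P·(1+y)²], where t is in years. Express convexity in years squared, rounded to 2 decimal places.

43.37

With y = 0.056:
  t   CF        PV=CF/(1+0.056)^t    t·PV        t(t+1)·PV
  1       175.00       165.7197       165.7197         331.4394
  2       175.00       156.9315       313.8631         941.5892
  3       175.00       148.6094       445.8282       1,783.3129
  4       175.00       140.7286       562.9144       2,814.5721
  5       175.00       133.2657       666.3286       3,997.9717
  6       175.00       126.1986       757.1916       5,300.3412
  7     5,175.00     3,533.9706    24,737.7939     197,902.3511
  Σ                  4,405.4241    27,649.6395     213,071.5775
P = 4,405.4241.
Convexity = Σ t(t+1)·PV / [P·(1+y)²] = 213,071.5775 / (4,405.4241 × 1.115136) = 43.37205.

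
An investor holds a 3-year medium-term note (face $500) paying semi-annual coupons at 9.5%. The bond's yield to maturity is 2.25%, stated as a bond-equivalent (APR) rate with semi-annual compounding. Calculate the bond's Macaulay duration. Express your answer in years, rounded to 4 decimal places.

2.7129 years

Periodic yield y = 0.01125. Discount each cash flow and weight by its period:
  t   CF        PV=CF/(1+0.01125)^t    t·PV
  1        23.75        23.4858        23.4858
  2        23.75        23.2245        46.4490
  3        23.75        22.9661        68.8984
  4        23.75        22.7106        90.8426
  5        23.75        22.4580       112.2900
  6       523.75       489.7482     2,938.4891
  Σ                    604.5932     3,280.4548
Price P = Σ PV = 604.5932.
Macaulay duration = Σ(t·PV) / P = 3,280.4548 / 604.5932 = 5.42589 half-year periods.
In years: 5.42589 / 2 = 2.71294 years.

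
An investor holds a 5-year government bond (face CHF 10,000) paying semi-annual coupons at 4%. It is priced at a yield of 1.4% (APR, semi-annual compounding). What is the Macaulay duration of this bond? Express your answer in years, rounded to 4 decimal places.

Periodic yield y = 0.007. Discount each cash flow and weight by its period:
  t   CF        PV=CF/(1+0.007)^t    t·PV
  1       200.00       198.6097       198.6097
  2       200.00       197.2291       394.4583
  3       200.00       195.8581       587.5744
  4       200.00       194.4966       777.9866
  5       200.00       193.1446       965.7232
  6       200.00       191.8020     1,150.8121
  7       200.00       190.4687     1,333.2812
  8       200.00       189.1447     1,513.1578
  9       200.00       187.8299     1,690.4692
  10   10,200.00     9,512.7365    95,127.3648
  Σ                 11,251.3201   103,739.4372
Price P = Σ PV = 11,251.3201.
Macaulay duration = Σ(t·PV) / P = 103,739.4372 / 11,251.3201 = 9.22020 half-year periods.
In years: 9.22020 / 2 = 4.61010 years.

4.6101 years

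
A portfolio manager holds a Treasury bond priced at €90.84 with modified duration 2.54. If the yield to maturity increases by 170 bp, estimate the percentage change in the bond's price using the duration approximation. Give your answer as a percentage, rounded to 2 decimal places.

-4.32%

Duration approximation: ΔP/P ≈ -D_mod · Δy = -2.54 × (+0.017) = -0.043180.
As a percentage: -4.3180%.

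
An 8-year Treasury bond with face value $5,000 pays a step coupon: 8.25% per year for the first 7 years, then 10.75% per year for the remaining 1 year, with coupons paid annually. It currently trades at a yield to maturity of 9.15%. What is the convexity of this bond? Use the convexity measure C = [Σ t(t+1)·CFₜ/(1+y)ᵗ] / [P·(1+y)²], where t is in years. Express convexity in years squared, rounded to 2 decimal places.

42.04

With y = 0.0915:
  t   CF        PV=CF/(1+0.0915)^t    t·PV        t(t+1)·PV
  1       412.50       377.9203       377.9203         755.8406
  2       412.50       346.2394       692.4788       2,077.4363
  3       412.50       317.2143       951.6428       3,806.5714
  4       412.50       290.6223     1,162.4894       5,812.4468
  5       412.50       266.2596     1,331.2979       7,987.7876
  6       412.50       243.9392     1,463.6349      10,245.4445
  7       412.50       223.4898     1,564.4288      12,515.4307
  8     5,537.50     2,748.6777    21,989.4216     197,904.7943
  Σ                  4,814.3626    29,533.3146     241,105.7521
P = 4,814.3626.
Convexity = Σ t(t+1)·PV / [P·(1+y)²] = 241,105.7521 / (4,814.3626 × 1.191372) = 42.03599.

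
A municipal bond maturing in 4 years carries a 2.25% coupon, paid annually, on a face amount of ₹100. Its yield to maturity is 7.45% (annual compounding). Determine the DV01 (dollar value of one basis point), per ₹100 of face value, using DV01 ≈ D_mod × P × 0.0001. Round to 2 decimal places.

Periodic yield y = 0.0745.
  t   CF        PV=CF/(1+0.0745)^t    t·PV
  1         2.25         2.0940         2.0940
  2         2.25         1.9488         3.8976
  3         2.25         1.8137         5.4411
  4       102.25        76.7075       306.8299
  Σ                     82.5640       318.2626
P = 82.5640; D_Mac = 3.85474 yrs; D_mod = 3.58747 yrs.
DV01 ≈ 3.58747 × 82.5640 × 0.0001 = 0.029620.

₹0.03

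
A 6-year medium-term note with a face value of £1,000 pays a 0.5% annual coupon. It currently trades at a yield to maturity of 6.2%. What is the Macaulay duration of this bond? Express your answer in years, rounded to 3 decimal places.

Periodic yield y = 0.062. Discount each cash flow and weight by its year:
  t   CF        PV=CF/(1+0.062)^t    t·PV
  1         5.00         4.7081         4.7081
  2         5.00         4.4332         8.8665
  3         5.00         4.1744        12.5233
  4         5.00         3.9307        15.7229
  5         5.00         3.7012        18.5062
  6     1,005.00       700.5175     4,203.1047
  Σ                    721.4652     4,263.4317
Price P = Σ PV = 721.4652.
Macaulay duration = Σ(t·PV) / P = 4,263.4317 / 721.4652 = 5.90941 years.

5.909 years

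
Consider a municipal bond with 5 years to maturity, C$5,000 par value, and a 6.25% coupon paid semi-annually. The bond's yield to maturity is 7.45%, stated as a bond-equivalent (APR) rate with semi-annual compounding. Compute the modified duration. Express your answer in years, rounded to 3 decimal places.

Periodic yield y = 0.03725. First find Macaulay duration:
  t   CF        PV=CF/(1+0.03725)^t    t·PV
  1       156.25       150.6387       150.6387
  2       156.25       145.2289       290.4579
  3       156.25       140.0134       420.0403
  4       156.25       134.9852       539.9409
  5       156.25       130.1376       650.6880
  6       156.25       125.4641       752.7844
  7       156.25       120.9584       846.7086
  8       156.25       116.6145       932.9158
  9       156.25       112.4266     1,011.8393
  10    5,156.25     3,576.8401    35,768.4014
  Σ                  4,753.3076    41,364.4154
P = 4,753.3076; Macaulay duration = 41,364.4154 / 4,753.3076 = 8.70224 half-year periods = 4.35112 years.
Modified duration = D_Mac / (1 + y) = 4.35112 / 1.03725 = 4.19486 years.

4.195 years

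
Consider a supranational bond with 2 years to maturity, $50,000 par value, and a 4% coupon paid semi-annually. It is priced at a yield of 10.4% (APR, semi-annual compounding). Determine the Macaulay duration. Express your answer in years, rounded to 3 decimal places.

Periodic yield y = 0.052. Discount each cash flow and weight by its period:
  t   CF        PV=CF/(1+0.052)^t    t·PV
  1     1,000.00       950.5703       950.5703
  2     1,000.00       903.5840     1,807.1680
  3     1,000.00       858.9201     2,576.7604
  4    51,000.00    41,639.6640   166,558.6562
  Σ                 44,352.7385   171,893.1548
Price P = Σ PV = 44,352.7385.
Macaulay duration = Σ(t·PV) / P = 171,893.1548 / 44,352.7385 = 3.87559 half-year periods.
In years: 3.87559 / 2 = 1.93780 years.

1.938 years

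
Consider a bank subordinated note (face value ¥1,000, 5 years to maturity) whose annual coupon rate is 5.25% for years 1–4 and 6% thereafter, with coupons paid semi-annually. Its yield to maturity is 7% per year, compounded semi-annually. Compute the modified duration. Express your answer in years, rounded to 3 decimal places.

4.289 years

Periodic yield y = 0.035. First find Macaulay duration:
  t   CF        PV=CF/(1+0.035)^t    t·PV
  1        26.25        25.3623        25.3623
  2        26.25        24.5047        49.0093
  3        26.25        23.6760        71.0280
  4        26.25        22.8754        91.5014
  5        26.25        22.1018       110.5090
  6        26.25        21.3544       128.1264
  7        26.25        20.6323       144.4258
  8        26.25        19.9346       159.4764
  9        30.00        22.0119       198.1074
  10    1,030.00       730.1864     7,301.8638
  Σ                    932.6396     8,279.4098
P = 932.6396; Macaulay duration = 8,279.4098 / 932.6396 = 8.87739 half-year periods = 4.43870 years.
Modified duration = D_Mac / (1 + y) = 4.43870 / 1.035 = 4.28860 years.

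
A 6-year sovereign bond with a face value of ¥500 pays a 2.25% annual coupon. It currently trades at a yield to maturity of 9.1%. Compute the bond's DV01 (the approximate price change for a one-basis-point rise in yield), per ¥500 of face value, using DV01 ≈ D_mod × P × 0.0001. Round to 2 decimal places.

Periodic yield y = 0.091.
  t   CF        PV=CF/(1+0.091)^t    t·PV
  1        11.25        10.3116        10.3116
  2        11.25         9.4515        18.9031
  3        11.25         8.6632        25.9896
  4        11.25         7.9406        31.7624
  5        11.25         7.2783        36.3914
  6       511.25       303.1690     1,819.0141
  Σ                    346.8143     1,942.3723
P = 346.8143; D_Mac = 5.60061 yrs; D_mod = 5.13347 yrs.
DV01 ≈ 5.13347 × 346.8143 × 0.0001 = 0.178036.

¥0.18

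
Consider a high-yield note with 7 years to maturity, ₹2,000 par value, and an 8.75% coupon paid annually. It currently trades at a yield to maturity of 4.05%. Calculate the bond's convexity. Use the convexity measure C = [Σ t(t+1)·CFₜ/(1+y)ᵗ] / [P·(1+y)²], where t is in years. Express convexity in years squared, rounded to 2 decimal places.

With y = 0.0405:
  t   CF        PV=CF/(1+0.0405)^t    t·PV        t(t+1)·PV
  1       175.00       168.1884       168.1884         336.3767
  2       175.00       161.6419       323.2838         969.8513
  3       175.00       155.3502       466.0506       1,864.2023
  4       175.00       149.3034       597.2136       2,986.0681
  5       175.00       143.4920       717.4599       4,304.7594
  6       175.00       137.9068       827.4405       5,792.0837
  7     2,175.00     1,647.2695    11,530.8868      92,247.0946
  Σ                  2,563.1521    14,630.5236     108,500.4361
P = 2,563.1521.
Convexity = Σ t(t+1)·PV / [P·(1+y)²] = 108,500.4361 / (2,563.1521 × 1.082640) = 39.09966.

39.10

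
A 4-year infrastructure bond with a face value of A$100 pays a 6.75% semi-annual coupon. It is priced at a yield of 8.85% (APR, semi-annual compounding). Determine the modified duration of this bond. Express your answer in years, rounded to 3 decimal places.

3.402 years

Periodic yield y = 0.04425. First find Macaulay duration:
  t   CF        PV=CF/(1+0.04425)^t    t·PV
  1        3.375         3.2320         3.2320
  2        3.375         3.0950         6.1901
  3        3.375         2.9639         8.8916
  4        3.375         2.8383        11.3531
  5        3.375         2.7180        13.5901
  6        3.375         2.6028        15.6170
  7        3.375         2.4925        17.4478
  8      103.375        73.1105       584.8839
  Σ                     93.0530       661.2055
P = 93.0530; Macaulay duration = 661.2055 / 93.0530 = 7.10568 half-year periods = 3.55284 years.
Modified duration = D_Mac / (1 + y) = 3.55284 / 1.04425 = 3.40229 years.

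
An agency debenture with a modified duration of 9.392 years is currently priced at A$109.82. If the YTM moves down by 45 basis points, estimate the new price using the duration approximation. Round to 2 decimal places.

A$114.46

Duration approximation: ΔP/P ≈ -D_mod · Δy = -9.392 × (-0.0045) = +0.042264.
New price ≈ 109.82 × (1 + 0.042264) = 114.46143248.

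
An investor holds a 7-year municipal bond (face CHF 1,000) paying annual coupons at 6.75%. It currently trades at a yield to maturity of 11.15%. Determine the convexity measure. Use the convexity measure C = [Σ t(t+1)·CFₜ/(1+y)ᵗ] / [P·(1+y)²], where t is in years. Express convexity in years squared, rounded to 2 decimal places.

33.80

With y = 0.1115:
  t   CF        PV=CF/(1+0.1115)^t    t·PV        t(t+1)·PV
  1        67.50        60.7287        60.7287         121.4575
  2        67.50        54.6367       109.2735         327.8205
  3        67.50        49.1559       147.4676         589.8704
  4        67.50        44.2248       176.8992         884.4961
  5        67.50        39.7884       198.9420       1,193.6519
  6        67.50        35.7970       214.7822       1,503.4752
  7     1,067.50       509.3328     3,565.3294      28,522.6348
  Σ                    793.6644     4,473.4226      33,143.4063
P = 793.6644.
Convexity = Σ t(t+1)·PV / [P·(1+y)²] = 33,143.4063 / (793.6644 × 1.235432) = 33.80192.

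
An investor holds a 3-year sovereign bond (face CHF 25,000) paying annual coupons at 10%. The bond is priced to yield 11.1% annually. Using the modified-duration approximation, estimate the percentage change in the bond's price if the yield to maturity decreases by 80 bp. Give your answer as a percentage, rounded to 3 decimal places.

Periodic yield y = 0.111. Modified duration first:
  t   CF        PV=CF/(1+0.111)^t    t·PV
  1     2,500.00     2,250.2250     2,250.2250
  2     2,500.00     2,025.4051     4,050.8101
  3    27,500.00    20,053.5155    60,160.5464
  Σ                 24,329.1455    66,461.5815
P = 24,329.1455; D_Mac = 2.73177 yrs; D_mod = 2.73177/(1+0.111) = 2.45884 yrs.
ΔP/P ≈ -D_mod · Δy = -2.45884 × (-0.008) = +0.019671 = +1.9671%.

+1.967%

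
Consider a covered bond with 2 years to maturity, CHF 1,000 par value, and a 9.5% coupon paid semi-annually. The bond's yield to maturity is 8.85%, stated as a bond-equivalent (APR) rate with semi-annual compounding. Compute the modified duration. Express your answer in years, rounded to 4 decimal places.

Periodic yield y = 0.04425. First find Macaulay duration:
  t   CF        PV=CF/(1+0.04425)^t    t·PV
  1        47.50        45.4872        45.4872
  2        47.50        43.5597        87.1194
  3        47.50        41.7138       125.1415
  4     1,047.50       880.9192     3,523.6770
  Σ                  1,011.6799     3,781.4250
P = 1,011.6799; Macaulay duration = 3,781.4250 / 1,011.6799 = 3.73777 half-year periods = 1.86888 years.
Modified duration = D_Mac / (1 + y) = 1.86888 / 1.04425 = 1.78969 years.

1.7897 years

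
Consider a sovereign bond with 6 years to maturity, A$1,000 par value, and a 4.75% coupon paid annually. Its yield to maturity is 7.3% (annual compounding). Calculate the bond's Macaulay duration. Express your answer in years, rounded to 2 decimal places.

Periodic yield y = 0.073. Discount each cash flow and weight by its year:
  t   CF        PV=CF/(1+0.073)^t    t·PV
  1        47.50        44.2684        44.2684
  2        47.50        41.2567        82.5133
  3        47.50        38.4498       115.3495
  4        47.50        35.8340       143.3358
  5        47.50        33.3960       166.9802
  6     1,047.50       686.3659     4,118.1954
  Σ                    879.5708     4,670.6427
Price P = Σ PV = 879.5708.
Macaulay duration = Σ(t·PV) / P = 4,670.6427 / 879.5708 = 5.31014 years.

5.31 years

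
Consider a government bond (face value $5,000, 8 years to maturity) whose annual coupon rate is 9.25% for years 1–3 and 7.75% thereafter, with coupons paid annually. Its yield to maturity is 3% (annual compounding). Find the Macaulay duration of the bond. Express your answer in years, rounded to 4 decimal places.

6.3691 years

Periodic yield y = 0.03. Discount each cash flow and weight by its year:
  t   CF        PV=CF/(1+0.03)^t    t·PV
  1       462.50       449.0291       449.0291
  2       462.50       435.9506       871.9012
  3       462.50       423.2530     1,269.7591
  4       387.50       344.2887     1,377.1549
  5       387.50       334.2609     1,671.3045
  6       387.50       324.5251     1,947.1509
  7       387.50       315.0730     2,205.5107
  8     5,387.50     4,252.9422    34,023.5380
  Σ                  6,879.3227    43,815.3485
Price P = Σ PV = 6,879.3227.
Macaulay duration = Σ(t·PV) / P = 43,815.3485 / 6,879.3227 = 6.36914 years.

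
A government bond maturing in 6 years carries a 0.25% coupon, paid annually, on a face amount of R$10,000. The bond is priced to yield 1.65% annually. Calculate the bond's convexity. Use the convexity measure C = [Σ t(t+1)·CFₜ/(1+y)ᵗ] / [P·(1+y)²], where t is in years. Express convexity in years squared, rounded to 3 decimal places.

With y = 0.0165:
  t   CF        PV=CF/(1+0.0165)^t    t·PV        t(t+1)·PV
  1        25.00        24.5942        24.5942          49.1884
  2        25.00        24.1950        48.3900         145.1699
  3        25.00        23.8022        71.4067         285.6269
  4        25.00        23.4159        93.6635         468.3176
  5        25.00        23.0358       115.1789         691.0737
  6    10,025.00     9,087.4092    54,524.4551     381,671.1855
  Σ                  9,206.4523    54,877.6884     383,310.5619
P = 9,206.4523.
Convexity = Σ t(t+1)·PV / [P·(1+y)²] = 383,310.5619 / (9,206.4523 × 1.033272) = 40.29431.

40.294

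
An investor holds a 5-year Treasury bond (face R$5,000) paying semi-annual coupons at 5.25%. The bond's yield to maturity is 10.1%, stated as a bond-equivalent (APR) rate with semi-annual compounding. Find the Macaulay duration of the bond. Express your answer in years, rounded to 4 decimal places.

4.3902 years

Periodic yield y = 0.0505. Discount each cash flow and weight by its period:
  t   CF        PV=CF/(1+0.0505)^t    t·PV
  1       131.25       124.9405       124.9405
  2       131.25       118.9343       237.8686
  3       131.25       113.2169       339.6506
  4       131.25       107.7743       431.0971
  5       131.25       102.5933       512.9665
  6       131.25        97.6614       585.9684
  7       131.25        92.9666       650.7662
  8       131.25        88.4975       707.9798
  9       131.25        84.2432       758.1887
  10    5,131.25     3,135.1809    31,351.8092
  Σ                  4,066.0088    35,701.2356
Price P = Σ PV = 4,066.0088.
Macaulay duration = Σ(t·PV) / P = 35,701.2356 / 4,066.0088 = 8.78041 half-year periods.
In years: 8.78041 / 2 = 4.39021 years.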